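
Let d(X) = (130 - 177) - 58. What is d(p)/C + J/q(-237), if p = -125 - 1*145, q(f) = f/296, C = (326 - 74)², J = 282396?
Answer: -84257930123/238896 ≈ -3.5270e+5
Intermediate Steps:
C = 63504 (C = 252² = 63504)
q(f) = f/296 (q(f) = f*(1/296) = f/296)
p = -270 (p = -125 - 145 = -270)
d(X) = -105 (d(X) = -47 - 58 = -105)
d(p)/C + J/q(-237) = -105/63504 + 282396/(((1/296)*(-237))) = -105*1/63504 + 282396/(-237/296) = -5/3024 + 282396*(-296/237) = -5/3024 - 27863072/79 = -84257930123/238896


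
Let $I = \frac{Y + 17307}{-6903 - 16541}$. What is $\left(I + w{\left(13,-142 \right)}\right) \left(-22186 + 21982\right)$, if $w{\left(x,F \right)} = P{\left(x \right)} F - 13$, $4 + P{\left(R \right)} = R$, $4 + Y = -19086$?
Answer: $\frac{1543485471}{5861} \approx 2.6335 \cdot 10^{5}$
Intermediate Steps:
$Y = -19090$ ($Y = -4 - 19086 = -19090$)
$P{\left(R \right)} = -4 + R$
$w{\left(x,F \right)} = -13 + F \left(-4 + x\right)$ ($w{\left(x,F \right)} = \left(-4 + x\right) F - 13 = F \left(-4 + x\right) - 13 = -13 + F \left(-4 + x\right)$)
$I = \frac{1783}{23444}$ ($I = \frac{-19090 + 17307}{-6903 - 16541} = - \frac{1783}{-23444} = \left(-1783\right) \left(- \frac{1}{23444}\right) = \frac{1783}{23444} \approx 0.076054$)
$\left(I + w{\left(13,-142 \right)}\right) \left(-22186 + 21982\right) = \left(\frac{1783}{23444} - \left(13 + 142 \left(-4 + 13\right)\right)\right) \left(-22186 + 21982\right) = \left(\frac{1783}{23444} - 1291\right) \left(-204\right) = \left(- \frac{30264421}{23444}\right) \left(-204\right) = \frac{1543485471}{5861}$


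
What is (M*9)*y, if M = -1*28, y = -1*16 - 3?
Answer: 4788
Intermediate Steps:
y = -19 (y = -16 - 3 = -19)
M = -28
(M*9)*y = -28*9*(-19) = -252*(-19) = 4788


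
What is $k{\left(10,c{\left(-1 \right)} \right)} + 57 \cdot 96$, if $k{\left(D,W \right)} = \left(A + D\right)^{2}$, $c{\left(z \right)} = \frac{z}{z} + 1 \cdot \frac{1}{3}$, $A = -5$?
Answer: $5497$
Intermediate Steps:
$c{\left(z \right)} = \frac{4}{3}$ ($c{\left(z \right)} = 1 + 1 \cdot \frac{1}{3} = 1 + \frac{1}{3} = \frac{4}{3}$)
$k{\left(D,W \right)} = \left(-5 + D\right)^{2}$
$k{\left(10,c{\left(-1 \right)} \right)} + 57 \cdot 96 = \left(-5 + 10\right)^{2} + 57 \cdot 96 = 5^{2} + 5472 = 25 + 5472 = 5497$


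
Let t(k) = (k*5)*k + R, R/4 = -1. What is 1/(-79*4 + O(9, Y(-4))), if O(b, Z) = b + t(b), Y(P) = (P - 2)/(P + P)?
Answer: 1/94 ≈ 0.010638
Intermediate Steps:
R = -4 (R = 4*(-1) = -4)
Y(P) = (-2 + P)/(2*P) (Y(P) = (-2 + P)/((2*P)) = (-2 + P)*(1/(2*P)) = (-2 + P)/(2*P))
t(k) = -4 + 5*k² (t(k) = (k*5)*k - 4 = (5*k)*k - 4 = 5*k² - 4 = -4 + 5*k²)
O(b, Z) = -4 + b + 5*b² (O(b, Z) = b + (-4 + 5*b²) = -4 + b + 5*b²)
1/(-79*4 + O(9, Y(-4))) = 1/(-79*4 + (-4 + 9 + 5*9²)) = 1/(-316 + (-4 + 9 + 5*81)) = 1/(-316 + (-4 + 9 + 405)) = 1/(-316 + 410) = 1/94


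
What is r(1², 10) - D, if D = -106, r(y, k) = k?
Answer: 116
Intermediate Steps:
r(1², 10) - D = 10 - 1*(-106) = 10 + 106 = 116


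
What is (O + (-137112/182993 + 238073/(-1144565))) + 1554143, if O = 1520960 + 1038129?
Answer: 861505477757662671/209447383045 ≈ 4.1132e+6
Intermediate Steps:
O = 2559089
(O + (-137112/182993 + 238073/(-1144565))) + 1554143 = (2559089 + (-137112/182993 + 238073/(-1144565))) + 1554143 = (2559089 + (-137112*1/182993 + 238073*(-1/1144565))) + 1554143 = (2559089 + (-137112/182993 - 238073/1144565)) + 1554143 = (2559089 - 200499288769/209447383045) + 1554143 = 535994293529957236/209447383045 + 1554143 = 861505477757662671/209447383045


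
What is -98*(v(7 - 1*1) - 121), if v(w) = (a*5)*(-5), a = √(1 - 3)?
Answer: 11858 + 2450*I*√2 ≈ 11858.0 + 3464.8*I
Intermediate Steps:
a = I*√2 (a = √(-2) = I*√2 ≈ 1.4142*I)
v(w) = -25*I*√2 (v(w) = ((I*√2)*5)*(-5) = (5*I*√2)*(-5) = -25*I*√2)
-98*(v(7 - 1*1) - 121) = -98*(-25*I*√2 - 121) = -98*(-121 - 25*I*√2) = 11858 + 2450*I*√2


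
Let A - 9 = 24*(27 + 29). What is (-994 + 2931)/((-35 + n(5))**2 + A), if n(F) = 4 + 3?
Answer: 1937/2137 ≈ 0.90641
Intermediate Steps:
A = 1353 (A = 9 + 24*(27 + 29) = 9 + 24*56 = 9 + 1344 = 1353)
n(F) = 7
(-994 + 2931)/((-35 + n(5))**2 + A) = (-994 + 2931)/((-35 + 7)**2 + 1353) = 1937/((-28)**2 + 1353) = 1937/(784 + 1353) = 1937/2137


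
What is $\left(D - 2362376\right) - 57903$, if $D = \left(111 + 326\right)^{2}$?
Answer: $-2229310$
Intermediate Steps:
$D = 190969$ ($D = 437^{2} = 190969$)
$\left(D - 2362376\right) - 57903 = \left(190969 - 2362376\right) - 57903 = -2171407 - 57903 = -2229310$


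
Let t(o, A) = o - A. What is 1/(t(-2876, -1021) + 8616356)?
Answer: 1/8614501 ≈ 1.1608e-7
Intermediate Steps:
1/(t(-2876, -1021) + 8616356) = 1/((-2876 - 1*(-1021)) + 8616356) = 1/((-2876 + 1021) + 8616356) = 1/(-1855 + 8616356) = 1/8614501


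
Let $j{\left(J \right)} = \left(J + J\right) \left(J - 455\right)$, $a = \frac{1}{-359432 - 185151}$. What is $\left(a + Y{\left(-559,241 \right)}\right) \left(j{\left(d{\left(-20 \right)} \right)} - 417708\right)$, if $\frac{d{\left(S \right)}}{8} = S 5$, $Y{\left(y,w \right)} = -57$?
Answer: $- \frac{49364622919744}{544583} \approx -9.0647 \cdot 10^{7}$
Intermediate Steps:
$a = - \frac{1}{544583}$ ($a = \frac{1}{-544583} = - \frac{1}{544583} \approx -1.8363 \cdot 10^{-6}$)
$d{\left(S \right)} = 40 S$ ($d{\left(S \right)} = 8 S 5 = 8 \cdot 5 S = 40 S$)
$j{\left(J \right)} = 2 J \left(-455 + J\right)$
$\left(a + Y{\left(-559,241 \right)}\right) \left(j{\left(d{\left(-20 \right)} \right)} - 417708\right) = \left(- \frac{1}{544583} - 57\right) \left(2 \cdot 40 \left(-20\right) \left(-455 + 40 \left(-20\right)\right) - 417708\right) = - \frac{31041232 \left(2 \left(-800\right) \left(-455 - 800\right) - 417708\right)}{544583} = - \frac{31041232 \left(2 \left(-800\right) \left(-1255\right) - 417708\right)}{544583} = - \frac{31041232 \left(2008000 - 417708\right)}{544583} = \left(- \frac{31041232}{544583}\right) 1590292 = - \frac{49364622919744}{544583}$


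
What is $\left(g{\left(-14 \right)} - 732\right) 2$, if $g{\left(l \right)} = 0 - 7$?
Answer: $-1478$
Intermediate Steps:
$g{\left(l \right)} = -7$ ($g{\left(l \right)} = 0 - 7 = -7$)
$\left(g{\left(-14 \right)} - 732\right) 2 = \left(-7 - 732\right) 2 = \left(-739\right) 2 = -1478$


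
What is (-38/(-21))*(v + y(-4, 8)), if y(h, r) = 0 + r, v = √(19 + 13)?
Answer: 304/21 + 152*√2/21 ≈ 24.712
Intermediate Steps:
v = 4*√2 (v = √32 = 4*√2 ≈ 5.6569)
y(h, r) = r
(-38/(-21))*(v + y(-4, 8)) = (-38/(-21))*(4*√2 + 8) = (-38*(-1/21))*(8 + 4*√2) = 38*(8 + 4*√2)/21 = 304/21 + 152*√2/21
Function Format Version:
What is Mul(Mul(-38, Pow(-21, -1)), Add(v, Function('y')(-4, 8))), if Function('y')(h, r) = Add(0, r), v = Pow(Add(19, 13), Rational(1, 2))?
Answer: Add(Rational(304, 21), Mul(Rational(152, 21), Pow(2, Rational(1, 2)))) ≈ 24.712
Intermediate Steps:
v = Mul(4, Pow(2, Rational(1, 2))) (v = Pow(32, Rational(1, 2)) = Mul(4, Pow(2, Rational(1, 2))) ≈ 5.6569)
Function('y')(h, r) = r
Mul(Mul(-38, Pow(-21, -1)), Add(v, Function('y')(-4, 8))) = Mul(Mul(-38, Pow(-21, -1)), Add(Mul(4, Pow(2, Rational(1, 2))), 8)) = Mul(Mul(-38, Rational(-1, 21)), Add(8, Mul(4, Pow(2, Rational(1, 2))))) = Mul(Rational(38, 21), Add(8, Mul(4, Pow(2, Rational(1, 2))))) = Add(Rational(304, 21), Mul(Rational(152, 21), Pow(2, Rational(1, 2))))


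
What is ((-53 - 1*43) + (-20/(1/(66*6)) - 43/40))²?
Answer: 102837586489/1600 ≈ 6.4273e+7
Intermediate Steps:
((-53 - 1*43) + (-20/(1/(66*6)) - 43/40))² = ((-53 - 43) + (-20/((1/66)*(⅙)) - 43*1/40))² = (-96 + (-20/1/396 - 43/40))² = (-96 + (-20*396 - 43/40))² = (-96 + (-7920 - 43/40))² = (-96 - 316843/40)² = (-320683/40)² = 102837586489/1600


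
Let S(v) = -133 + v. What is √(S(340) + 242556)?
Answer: √242763 ≈ 492.71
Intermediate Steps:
√(S(340) + 242556) = √((-133 + 340) + 242556) = √(207 + 242556) = √242763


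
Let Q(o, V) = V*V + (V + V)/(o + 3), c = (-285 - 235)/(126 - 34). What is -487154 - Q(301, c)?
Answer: -19586822321/40204 ≈ -4.8719e+5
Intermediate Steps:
c = -130/23 (c = -520/92 = -520*1/92 = -130/23 ≈ -5.6522)
Q(o, V) = V**2 + 2*V/(3 + o) (Q(o, V) = V**2 + (2*V)/(3 + o) = V**2 + 2*V/(3 + o))
-487154 - Q(301, c) = -487154 - (-130)*(2 + 3*(-130/23) - 130/23*301)/(23*(3 + 301)) = -487154 - (-130)*(2 - 390/23 - 39130/23)/(23*304) = -487154 - (-130)*(-39474)/(23*304*23) = -487154 - 1*1282905/40204 = -487154 - 1282905/40204 = -19586822321/40204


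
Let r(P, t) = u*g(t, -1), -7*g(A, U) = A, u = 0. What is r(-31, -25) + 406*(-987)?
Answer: -400722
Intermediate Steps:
g(A, U) = -A/7
r(P, t) = 0 (r(P, t) = 0*(-t/7) = 0)
r(-31, -25) + 406*(-987) = 0 + 406*(-987) = 0 - 400722 = -400722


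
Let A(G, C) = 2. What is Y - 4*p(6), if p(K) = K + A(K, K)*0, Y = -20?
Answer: -44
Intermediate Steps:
p(K) = K (p(K) = K + 2*0 = K + 0 = K)
Y - 4*p(6) = -20 - 4*6 = -20 - 24 = -44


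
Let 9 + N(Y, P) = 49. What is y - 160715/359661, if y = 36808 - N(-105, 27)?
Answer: 13223854933/359661 ≈ 36768.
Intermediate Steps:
N(Y, P) = 40 (N(Y, P) = -9 + 49 = 40)
y = 36768 (y = 36808 - 40 = 36768)
y - 160715/359661 = 36768 - 160715/359661 = 13223854933/359661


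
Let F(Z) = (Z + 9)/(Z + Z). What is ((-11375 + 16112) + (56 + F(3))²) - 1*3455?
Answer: 4646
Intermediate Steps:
F(Z) = (9 + Z)/(2*Z) (F(Z) = (9 + Z)/((2*Z)) = (9 + Z)*(1/(2*Z)) = (9 + Z)/(2*Z))
((-11375 + 16112) + (56 + F(3))²) - 1*3455 = ((-11375 + 16112) + (56 + (½)*(9 + 3)/3)²) - 1*3455 = (4737 + (56 + (½)*(⅓)*12)²) - 3455 = (4737 + (56 + 2)²) - 3455 = (4737 + 58²) - 3455 = (4737 + 3364) - 3455 = 8101 - 3455 = 4646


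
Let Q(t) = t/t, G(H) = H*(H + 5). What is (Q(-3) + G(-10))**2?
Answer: 2601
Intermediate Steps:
G(H) = H*(5 + H)
Q(t) = 1
(Q(-3) + G(-10))**2 = (1 - 10*(5 - 10))**2 = (1 - 10*(-5))**2 = (1 + 50)**2 = 51**2 = 2601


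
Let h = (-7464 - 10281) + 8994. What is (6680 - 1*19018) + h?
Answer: -21089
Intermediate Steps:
h = -8751 (h = -17745 + 8994 = -8751)
(6680 - 1*19018) + h = (6680 - 1*19018) - 8751 = (6680 - 19018) - 8751 = -12338 - 8751 = -21089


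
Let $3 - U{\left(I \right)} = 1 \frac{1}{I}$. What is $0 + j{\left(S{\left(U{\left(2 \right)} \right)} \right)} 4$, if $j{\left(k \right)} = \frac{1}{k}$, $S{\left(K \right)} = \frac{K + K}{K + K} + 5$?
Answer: $\frac{2}{3} \approx 0.66667$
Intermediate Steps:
$U{\left(I \right)} = 3 - \frac{1}{I}$ ($U{\left(I \right)} = 3 - 1 \frac{1}{I} = 3 - \frac{1}{I}$)
$S{\left(K \right)} = 6$ ($S{\left(K \right)} = \frac{2 K}{2 K} + 5 = 2 K \frac{1}{2 K} + 5 = 1 + 5 = 6$)
$0 + j{\left(S{\left(U{\left(2 \right)} \right)} \right)} 4 = 0 + \frac{1}{6} \cdot 4 = 0 + \frac{2}{3} = \frac{2}{3}$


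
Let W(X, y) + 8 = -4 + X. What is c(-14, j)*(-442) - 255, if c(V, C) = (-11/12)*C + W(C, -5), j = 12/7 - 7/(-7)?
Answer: 207859/42 ≈ 4949.0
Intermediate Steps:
j = 19/7 (j = 12*(⅐) - 7*(-⅐) = 12/7 + 1 = 19/7 ≈ 2.7143)
W(X, y) = -12 + X (W(X, y) = -8 + (-4 + X) = -12 + X)
c(V, C) = -12 + C/12 (c(V, C) = (-11/12)*C + (-12 + C) = (-11*1/12)*C + (-12 + C) = -11*C/12 + (-12 + C) = -12 + C/12)
c(-14, j)*(-442) - 255 = (-12 + (1/12)*(19/7))*(-442) - 255 = (-12 + 19/84)*(-442) - 255 = -989/84*(-442) - 255 = 218569/42 - 255 = 207859/42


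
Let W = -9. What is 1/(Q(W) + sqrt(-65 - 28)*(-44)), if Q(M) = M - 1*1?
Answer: I/(2*(-5*I + 22*sqrt(93))) ≈ -5.551e-5 + 0.0023554*I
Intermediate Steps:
Q(M) = -1 + M (Q(M) = M - 1 = -1 + M)
1/(Q(W) + sqrt(-65 - 28)*(-44)) = 1/((-1 - 9) + sqrt(-65 - 28)*(-44)) = 1/(-10 + sqrt(-93)*(-44)) = 1/(-10 + (I*sqrt(93))*(-44)) = 1/(-10 - 44*I*sqrt(93))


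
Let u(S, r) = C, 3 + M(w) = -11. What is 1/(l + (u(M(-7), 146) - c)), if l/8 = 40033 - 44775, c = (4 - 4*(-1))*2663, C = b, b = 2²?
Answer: -1/59236 ≈ -1.6882e-5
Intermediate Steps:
b = 4
C = 4
M(w) = -14 (M(w) = -3 - 11 = -14)
u(S, r) = 4
c = 21304 (c = (4 + 4)*2663 = 8*2663 = 21304)
l = -37936 (l = 8*(40033 - 44775) = 8*(-4742) = -37936)
1/(l + (u(M(-7), 146) - c)) = 1/(-37936 + (4 - 1*21304)) = 1/(-37936 + (4 - 21304)) = 1/(-37936 - 21300) = 1/(-59236) = -1/59236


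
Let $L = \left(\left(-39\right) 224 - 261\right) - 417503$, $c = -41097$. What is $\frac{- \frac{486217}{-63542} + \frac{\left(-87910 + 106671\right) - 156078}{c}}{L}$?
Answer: $- \frac{28707456863}{1113755947311000} \approx -2.5775 \cdot 10^{-5}$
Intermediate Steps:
$L = -426500$ ($L = \left(-8736 - 261\right) - 417503 = -8997 - 417503 = -426500$)
$\frac{- \frac{486217}{-63542} + \frac{\left(-87910 + 106671\right) - 156078}{c}}{L} = \frac{- \frac{486217}{-63542} + \frac{\left(-87910 + 106671\right) - 156078}{-41097}}{-426500} = \left(\left(-486217\right) \left(- \frac{1}{63542}\right) + \left(18761 - 156078\right) \left(- \frac{1}{41097}\right)\right) \left(- \frac{1}{426500}\right) = \left(\frac{486217}{63542} - - \frac{137317}{41097}\right) \left(- \frac{1}{426500}\right) = \left(\frac{486217}{63542} + \frac{137317}{41097}\right) \left(- \frac{1}{426500}\right) = \frac{28707456863}{2611385574} \left(- \frac{1}{426500}\right) = - \frac{28707456863}{1113755947311000}$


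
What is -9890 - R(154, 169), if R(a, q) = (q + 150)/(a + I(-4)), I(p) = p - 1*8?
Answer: -1404699/142 ≈ -9892.3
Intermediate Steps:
I(p) = -8 + p (I(p) = p - 8 = -8 + p)
R(a, q) = (150 + q)/(-12 + a) (R(a, q) = (q + 150)/(a + (-8 - 4)) = (150 + q)/(a - 12) = (150 + q)/(-12 + a))
-9890 - R(154, 169) = -9890 - (150 + 169)/(-12 + 154) = -9890 - 319/142 = -1404699/142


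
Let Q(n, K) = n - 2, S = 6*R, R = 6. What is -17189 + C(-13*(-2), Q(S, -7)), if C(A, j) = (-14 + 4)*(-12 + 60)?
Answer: -17669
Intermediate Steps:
S = 36 (S = 6*6 = 36)
Q(n, K) = -2 + n
C(A, j) = -480 (C(A, j) = -10*48 = -480)
-17189 + C(-13*(-2), Q(S, -7)) = -17189 - 480 = -17669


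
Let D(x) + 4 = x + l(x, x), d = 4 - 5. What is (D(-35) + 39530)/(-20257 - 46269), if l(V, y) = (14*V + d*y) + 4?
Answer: -19520/33263 ≈ -0.58684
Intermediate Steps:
d = -1
l(V, y) = 4 - y + 14*V (l(V, y) = (14*V - y) + 4 = (-y + 14*V) + 4 = 4 - y + 14*V)
D(x) = 14*x (D(x) = -4 + (x + (4 - x + 14*x)) = -4 + (x + (4 + 13*x)) = -4 + (4 + 14*x) = 14*x)
(D(-35) + 39530)/(-20257 - 46269) = (14*(-35) + 39530)/(-20257 - 46269) = (-490 + 39530)/(-66526) = 39040*(-1/66526) = -19520/33263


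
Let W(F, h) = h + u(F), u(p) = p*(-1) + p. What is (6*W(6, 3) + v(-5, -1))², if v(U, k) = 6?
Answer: 576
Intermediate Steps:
u(p) = 0 (u(p) = -p + p = 0)
W(F, h) = h (W(F, h) = h + 0 = h)
(6*W(6, 3) + v(-5, -1))² = (6*3 + 6)² = (18 + 6)² = 24² = 576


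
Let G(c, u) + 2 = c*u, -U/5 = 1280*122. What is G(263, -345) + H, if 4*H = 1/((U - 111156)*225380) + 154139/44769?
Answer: -3266453553996532748209/35999476954409280 ≈ -90736.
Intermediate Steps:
U = -780800 (U = -6400*122 = -5*156160 = -780800)
G(c, u) = -2 + c*u
H = 30986415702091151/35999476954409280 (H = (1/(-780800 - 111156*225380) + 154139/44769)/4 = ((1/225380)/(-891956) + 154139*(1/44769))/4 = (-1/891956*1/225380 + 154139/44769)/4 = (-1/201029043280 + 154139/44769)/4 = (1/4)*(30986415702091151/8999869238602320) = 30986415702091151/35999476954409280 ≈ 0.86075)
G(263, -345) + H = (-2 + 263*(-345)) + 30986415702091151/35999476954409280 = (-2 - 90735) + 30986415702091151/35999476954409280 = -90737 + 30986415702091151/35999476954409280 = -3266453553996532748209/35999476954409280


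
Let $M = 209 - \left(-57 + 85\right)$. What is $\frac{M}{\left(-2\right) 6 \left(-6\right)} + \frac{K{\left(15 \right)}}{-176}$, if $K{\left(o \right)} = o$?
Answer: $\frac{3847}{1584} \approx 2.4287$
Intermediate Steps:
$M = 181$ ($M = 209 - 28 = 181$)
$\frac{M}{\left(-2\right) 6 \left(-6\right)} + \frac{K{\left(15 \right)}}{-176} = \frac{181}{\left(-2\right) 6 \left(-6\right)} + \frac{15}{-176} = \frac{181}{\left(-12\right) \left(-6\right)} + 15 \left(- \frac{1}{176}\right) = \frac{181}{72} - \frac{15}{176} = \frac{3847}{1584}$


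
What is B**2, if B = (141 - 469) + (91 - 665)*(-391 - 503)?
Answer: 262992557584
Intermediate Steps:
B = 512828 (B = -328 - 574*(-894) = -328 + 513156 = 512828)
B**2 = 512828**2 = 262992557584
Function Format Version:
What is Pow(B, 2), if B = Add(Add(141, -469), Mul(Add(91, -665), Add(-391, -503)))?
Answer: 262992557584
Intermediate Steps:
B = 512828 (B = Add(-328, Mul(-574, -894)) = Add(-328, 513156) = 512828)
Pow(B, 2) = Pow(512828, 2) = 262992557584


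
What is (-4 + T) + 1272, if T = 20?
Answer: 1288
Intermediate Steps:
(-4 + T) + 1272 = (-4 + 20) + 1272 = 16 + 1272 = 1288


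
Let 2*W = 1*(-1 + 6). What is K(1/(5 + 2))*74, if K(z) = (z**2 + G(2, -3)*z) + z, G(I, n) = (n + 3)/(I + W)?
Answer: 592/49 ≈ 12.082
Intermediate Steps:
W = 5/2 (W = (1*(-1 + 6))/2 = (1*5)/2 = (1/2)*5 = 5/2 ≈ 2.5000)
G(I, n) = (3 + n)/(5/2 + I) (G(I, n) = (n + 3)/(I + 5/2) = (3 + n)/(5/2 + I))
K(z) = z + z**2 (K(z) = (z**2 + (2*(3 - 3)/(5 + 2*2))*z) + z = (z**2 + (2*0/(5 + 4))*z) + z = (z**2 + (2*0/9)*z) + z = (z**2 + (2*(1/9)*0)*z) + z = (z**2 + 0*z) + z = (z**2 + 0) + z = z**2 + z = z + z**2)
K(1/(5 + 2))*74 = ((1 + 1/(5 + 2))/(5 + 2))*74 = ((1 + 1/7)/7)*74 = ((1/7)*(8/7))*74 = (8/49)*74 = 592/49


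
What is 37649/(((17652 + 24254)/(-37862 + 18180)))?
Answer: -370503809/20953 ≈ -17683.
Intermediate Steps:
37649/(((17652 + 24254)/(-37862 + 18180))) = 37649/((41906/(-19682))) = 37649/((41906*(-1/19682))) = 37649/(-20953/9841) = 37649*(-9841/20953) = -370503809/20953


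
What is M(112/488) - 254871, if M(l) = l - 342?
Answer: -15567979/61 ≈ -2.5521e+5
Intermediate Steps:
M(l) = -342 + l
M(112/488) - 254871 = (-342 + 112/488) - 254871 = (-342 + 112*(1/488)) - 254871 = (-342 + 14/61) - 254871 = -20848/61 - 254871 = -15567979/61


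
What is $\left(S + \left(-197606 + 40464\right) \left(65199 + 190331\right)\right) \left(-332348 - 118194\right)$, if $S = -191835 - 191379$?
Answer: $18091459257432908$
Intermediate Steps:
$S = -383214$ ($S = -191835 - 191379 = -383214$)
$\left(S + \left(-197606 + 40464\right) \left(65199 + 190331\right)\right) \left(-332348 - 118194\right) = \left(-383214 + \left(-197606 + 40464\right) \left(65199 + 190331\right)\right) \left(-332348 - 118194\right) = \left(-383214 - 40154495260\right) \left(-450542\right) = \left(-40154878474\right) \left(-450542\right) = 18091459257432908$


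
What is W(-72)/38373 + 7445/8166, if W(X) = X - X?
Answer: 7445/8166 ≈ 0.91171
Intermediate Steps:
W(X) = 0
W(-72)/38373 + 7445/8166 = 0/38373 + 7445/8166 = 0*(1/38373) + 7445*(1/8166) = 0 + 7445/8166 = 7445/8166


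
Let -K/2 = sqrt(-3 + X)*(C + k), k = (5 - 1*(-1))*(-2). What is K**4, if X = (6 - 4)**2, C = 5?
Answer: 38416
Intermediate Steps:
k = -12 (k = (5 + 1)*(-2) = 6*(-2) = -12)
X = 4 (X = 2**2 = 4)
K = 14 (K = -2*sqrt(-3 + 4)*(5 - 12) = -2*sqrt(1)*(-7) = -2*(-7) = 14)
K**4 = 14**4 = 38416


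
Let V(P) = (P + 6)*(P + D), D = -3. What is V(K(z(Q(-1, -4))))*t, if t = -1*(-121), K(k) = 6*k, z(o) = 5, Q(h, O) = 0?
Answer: 117612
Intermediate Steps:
V(P) = (-3 + P)*(6 + P) (V(P) = (P + 6)*(P - 3) = (6 + P)*(-3 + P) = (-3 + P)*(6 + P))
t = 121
V(K(z(Q(-1, -4))))*t = (-18 + (6*5)**2 + 3*(6*5))*121 = (-18 + 30**2 + 3*30)*121 = (-18 + 900 + 90)*121 = 972*121 = 117612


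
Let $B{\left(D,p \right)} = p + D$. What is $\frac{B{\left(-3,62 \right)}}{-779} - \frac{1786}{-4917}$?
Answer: $\frac{1101191}{3830343} \approx 0.28749$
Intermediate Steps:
$B{\left(D,p \right)} = D + p$
$\frac{B{\left(-3,62 \right)}}{-779} - \frac{1786}{-4917} = \frac{-3 + 62}{-779} - \frac{1786}{-4917} = 59 \left(- \frac{1}{779}\right) - - \frac{1786}{4917} = - \frac{59}{779} + \frac{1786}{4917} = \frac{1101191}{3830343}$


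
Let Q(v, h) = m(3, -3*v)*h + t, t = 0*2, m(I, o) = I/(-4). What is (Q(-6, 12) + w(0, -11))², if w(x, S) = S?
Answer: 400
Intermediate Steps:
m(I, o) = -I/4 (m(I, o) = I*(-¼) = -I/4)
t = 0
Q(v, h) = -3*h/4 (Q(v, h) = (-¼*3)*h + 0 = -3*h/4 + 0 = -3*h/4)
(Q(-6, 12) + w(0, -11))² = (-¾*12 - 11)² = (-9 - 11)² = (-20)² = 400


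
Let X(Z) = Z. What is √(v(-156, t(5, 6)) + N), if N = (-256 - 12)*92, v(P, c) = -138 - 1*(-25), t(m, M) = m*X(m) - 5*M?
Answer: I*√24769 ≈ 157.38*I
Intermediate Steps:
t(m, M) = m² - 5*M (t(m, M) = m*m - 5*M = m² - 5*M)
v(P, c) = -113 (v(P, c) = -138 + 25 = -113)
N = -24656 (N = -268*92 = -24656)
√(v(-156, t(5, 6)) + N) = √(-113 - 24656) = √(-24769) = I*√24769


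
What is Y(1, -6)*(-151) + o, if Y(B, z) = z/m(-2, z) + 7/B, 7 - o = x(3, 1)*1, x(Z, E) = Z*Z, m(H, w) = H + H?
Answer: -2571/2 ≈ -1285.5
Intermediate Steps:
m(H, w) = 2*H
x(Z, E) = Z²
o = -2 (o = 7 - 3² = 7 - 9 = -2)
Y(B, z) = 7/B - z/4 (Y(B, z) = z/((2*(-2))) + 7/B = z/(-4) + 7/B = z*(-¼) + 7/B = -z/4 + 7/B = 7/B - z/4)
Y(1, -6)*(-151) + o = (7/1 - ¼*(-6))*(-151) - 2 = (7*1 + 3/2)*(-151) - 2 = (7 + 3/2)*(-151) - 2 = (17/2)*(-151) - 2 = -2567/2 - 2 = -2571/2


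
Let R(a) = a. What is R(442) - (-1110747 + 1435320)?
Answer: -324131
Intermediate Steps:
R(442) - (-1110747 + 1435320) = 442 - (-1110747 + 1435320) = 442 - 1*324573 = 442 - 324573 = -324131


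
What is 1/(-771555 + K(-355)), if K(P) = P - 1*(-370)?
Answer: -1/771540 ≈ -1.2961e-6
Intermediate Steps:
K(P) = 370 + P (K(P) = P + 370 = 370 + P)
1/(-771555 + K(-355)) = 1/(-771555 + (370 - 355)) = 1/(-771555 + 15) = 1/(-771540) = -1/771540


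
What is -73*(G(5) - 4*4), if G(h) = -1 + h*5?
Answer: -584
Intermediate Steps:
G(h) = -1 + 5*h
-73*(G(5) - 4*4) = -73*((-1 + 5*5) - 4*4) = -73*((-1 + 25) - 16) = -73*(24 - 16) = -73*8 = -584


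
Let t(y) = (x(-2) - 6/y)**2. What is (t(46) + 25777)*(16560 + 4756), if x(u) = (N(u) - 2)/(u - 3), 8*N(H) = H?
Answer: 29066683097161/52900 ≈ 5.4947e+8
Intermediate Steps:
N(H) = H/8
x(u) = (-2 + u/8)/(-3 + u) (x(u) = (u/8 - 2)/(u - 3) = (-2 + u/8)/(-3 + u))
t(y) = (9/20 - 6/y)**2 (t(y) = ((-16 - 2)/(8*(-3 - 2)) - 6/y)**2 = ((1/8)*(-18)/(-5) - 6/y)**2 = ((1/8)*(-1/5)*(-18) - 6/y)**2 = (9/20 - 6/y)**2)
(t(46) + 25777)*(16560 + 4756) = ((9/400)*(40 - 3*46)**2/46**2 + 25777)*(16560 + 4756) = ((9/400)*(1/2116)*(40 - 138)**2 + 25777)*21316 = ((9/400)*(1/2116)*(-98)**2 + 25777)*21316 = ((9/400)*(1/2116)*9604 + 25777)*21316 = (21609/211600 + 25777)*21316 = (5454434809/211600)*21316 = 29066683097161/52900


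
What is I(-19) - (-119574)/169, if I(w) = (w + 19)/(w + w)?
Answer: 9198/13 ≈ 707.54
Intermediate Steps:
I(w) = (19 + w)/(2*w) (I(w) = (19 + w)/((2*w)) = (19 + w)*(1/(2*w)) = (19 + w)/(2*w))
I(-19) - (-119574)/169 = (½)*(19 - 19)/(-19) - (-119574)/169 = (½)*(-1/19)*0 - (-119574)/169 = 0 - 438*(-21/13) = 0 + 9198/13 = 9198/13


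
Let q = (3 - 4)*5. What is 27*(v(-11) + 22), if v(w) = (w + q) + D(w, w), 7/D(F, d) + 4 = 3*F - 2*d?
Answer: 747/5 ≈ 149.40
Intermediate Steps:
q = -5 (q = -1*5 = -5)
D(F, d) = 7/(-4 - 2*d + 3*F) (D(F, d) = 7/(-4 + (3*F - 2*d)) = 7/(-4 + (-2*d + 3*F)) = 7/(-4 - 2*d + 3*F))
v(w) = -5 + w - 7/(4 - w) (v(w) = (w - 5) - 7/(4 - 3*w + 2*w) = (-5 + w) - 7/(4 - w) = -5 + w - 7/(4 - w))
27*(v(-11) + 22) = 27*((-7 + (-5 - 11)*(4 - 1*(-11)))/(4 - 1*(-11)) + 22) = 27*((-7 - 16*(4 + 11))/(4 + 11) + 22) = 27*((-7 - 16*15)/15 + 22) = 27*((-7 - 240)/15 + 22) = 27*((1/15)*(-247) + 22) = 27*(-247/15 + 22) = 27*(83/15) = 747/5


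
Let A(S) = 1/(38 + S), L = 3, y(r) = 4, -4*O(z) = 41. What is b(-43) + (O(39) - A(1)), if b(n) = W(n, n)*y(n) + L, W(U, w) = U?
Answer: -27967/156 ≈ -179.28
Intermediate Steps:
O(z) = -41/4 (O(z) = -¼*41 = -41/4)
b(n) = 3 + 4*n (b(n) = n*4 + 3 = 4*n + 3 = 3 + 4*n)
b(-43) + (O(39) - A(1)) = (3 + 4*(-43)) + (-41/4 - 1/(38 + 1)) = (3 - 172) + (-41/4 - 1/39) = -169 + (-41/4 - 1*1/39) = -169 + (-41/4 - 1/39) = -169 - 1603/156 = -27967/156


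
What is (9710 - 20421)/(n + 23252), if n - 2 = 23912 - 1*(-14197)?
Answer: -10711/61363 ≈ -0.17455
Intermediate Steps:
n = 38111 (n = 2 + (23912 - 1*(-14197)) = 2 + (23912 + 14197) = 2 + 38109 = 38111)
(9710 - 20421)/(n + 23252) = (9710 - 20421)/(38111 + 23252) = -10711/61363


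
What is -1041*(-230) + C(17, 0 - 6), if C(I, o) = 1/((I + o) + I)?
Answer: 6704041/28 ≈ 2.3943e+5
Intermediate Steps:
C(I, o) = 1/(o + 2*I)
-1041*(-230) + C(17, 0 - 6) = -1041*(-230) + 1/((0 - 6) + 2*17) = 239430 + 1/(-6 + 34) = 239430 + 1/28 = 6704041/28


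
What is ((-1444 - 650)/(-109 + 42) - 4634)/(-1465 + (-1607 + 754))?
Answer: 154192/77653 ≈ 1.9857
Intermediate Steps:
((-1444 - 650)/(-109 + 42) - 4634)/(-1465 + (-1607 + 754)) = (-2094/(-67) - 4634)/(-1465 - 853) = (-2094*(-1/67) - 4634)/(-2318) = (2094/67 - 4634)*(-1/2318) = -308384/67*(-1/2318) = 154192/77653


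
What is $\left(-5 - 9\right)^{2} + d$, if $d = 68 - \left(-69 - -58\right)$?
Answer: $275$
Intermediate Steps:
$d = 79$ ($d = 68 - \left(-69 + 58\right) = 68 - -11 = 68 + 11 = 79$)
$\left(-5 - 9\right)^{2} + d = \left(-5 - 9\right)^{2} + 79 = \left(-14\right)^{2} + 79 = 196 + 79 = 275$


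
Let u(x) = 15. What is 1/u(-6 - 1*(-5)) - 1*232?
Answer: -3479/15 ≈ -231.93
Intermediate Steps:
1/u(-6 - 1*(-5)) - 1*232 = 1/15 - 1*232 = 1/15 - 232 = -3479/15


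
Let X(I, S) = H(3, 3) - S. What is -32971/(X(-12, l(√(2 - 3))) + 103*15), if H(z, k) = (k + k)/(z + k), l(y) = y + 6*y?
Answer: -50973166/2390165 - 230797*I/2390165 ≈ -21.326 - 0.096561*I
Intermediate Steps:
l(y) = 7*y
H(z, k) = 2*k/(k + z) (H(z, k) = (2*k)/(k + z) = 2*k/(k + z))
X(I, S) = 1 - S (X(I, S) = 2*3/(3 + 3) - S = 2*3/6 - S = 2*3*(⅙) - S = 1 - S)
-32971/(X(-12, l(√(2 - 3))) + 103*15) = -32971/((1 - 7*√(2 - 3)) + 103*15) = -32971/((1 - 7*√(-1)) + 1545) = -32971/((1 - 7*I) + 1545) = -32971*(1546 + 7*I)/2390165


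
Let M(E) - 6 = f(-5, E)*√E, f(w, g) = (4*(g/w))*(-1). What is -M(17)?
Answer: -6 - 68*√17/5 ≈ -62.074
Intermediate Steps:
f(w, g) = -4*g/w (f(w, g) = (4*g/w)*(-1) = -4*g/w)
M(E) = 6 + 4*E^(3/2)/5 (M(E) = 6 + (-4*E/(-5))*√E = 6 + (-4*E*(-⅕))*√E = 6 + (4*E/5)*√E = 6 + 4*E^(3/2)/5)
-M(17) = -(6 + 4*17^(3/2)/5) = -(6 + 4*(17*√17)/5) = -(6 + 68*√17/5) = -6 - 68*√17/5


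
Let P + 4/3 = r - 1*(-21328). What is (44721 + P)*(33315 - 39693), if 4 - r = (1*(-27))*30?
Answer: -426443710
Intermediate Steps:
r = 814 (r = 4 - 1*(-27)*30 = 4 - (-27)*30 = 4 - 1*(-810) = 4 + 810 = 814)
P = 66422/3 (P = -4/3 + (814 - 1*(-21328)) = -4/3 + (814 + 21328) = -4/3 + 22142 = 66422/3 ≈ 22141.)
(44721 + P)*(33315 - 39693) = (44721 + 66422/3)*(33315 - 39693) = (200585/3)*(-6378) = -426443710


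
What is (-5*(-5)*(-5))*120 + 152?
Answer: -14848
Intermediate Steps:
(-5*(-5)*(-5))*120 + 152 = (25*(-5))*120 + 152 = -125*120 + 152 = -15000 + 152 = -14848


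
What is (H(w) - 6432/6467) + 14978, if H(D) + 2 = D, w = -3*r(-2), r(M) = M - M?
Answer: 96843360/6467 ≈ 14975.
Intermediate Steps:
r(M) = 0
w = 0 (w = -3*0 = 0)
H(D) = -2 + D
(H(w) - 6432/6467) + 14978 = ((-2 + 0) - 6432/6467) + 14978 = (-2 - 6432*1/6467) + 14978 = (-2 - 6432/6467) + 14978 = -19366/6467 + 14978 = 96843360/6467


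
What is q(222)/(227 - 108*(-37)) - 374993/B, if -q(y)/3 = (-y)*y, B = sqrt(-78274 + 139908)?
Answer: 147852/4223 - 374993*sqrt(61634)/61634 ≈ -1475.5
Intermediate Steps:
B = sqrt(61634) ≈ 248.26
q(y) = 3*y**2 (q(y) = -3*(-y)*y = -(-3)*y**2 = 3*y**2)
q(222)/(227 - 108*(-37)) - 374993/B = (3*222**2)/(227 - 108*(-37)) - 374993*sqrt(61634)/61634 = (3*49284)/(227 + 3996) - 374993*sqrt(61634)/61634 = 147852/4223 - 374993*sqrt(61634)/61634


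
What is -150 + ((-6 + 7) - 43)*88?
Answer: -3846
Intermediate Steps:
-150 + ((-6 + 7) - 43)*88 = -150 + (1 - 43)*88 = -150 - 42*88 = -150 - 3696 = -3846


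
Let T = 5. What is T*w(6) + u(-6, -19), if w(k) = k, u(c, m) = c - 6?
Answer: 18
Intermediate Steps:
u(c, m) = -6 + c
T*w(6) + u(-6, -19) = 5*6 + (-6 - 6) = 30 - 12 = 18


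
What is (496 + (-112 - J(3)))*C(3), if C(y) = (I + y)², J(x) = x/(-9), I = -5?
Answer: 4612/3 ≈ 1537.3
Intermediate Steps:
J(x) = -x/9 (J(x) = x*(-⅑) = -x/9)
C(y) = (-5 + y)²
(496 + (-112 - J(3)))*C(3) = (496 + (-112 - (-1)*3/9))*(-5 + 3)² = (496 + (-112 - 1*(-⅓)))*(-2)² = (496 + (-112 + ⅓))*4 = (496 - 335/3)*4 = (1153/3)*4 = 4612/3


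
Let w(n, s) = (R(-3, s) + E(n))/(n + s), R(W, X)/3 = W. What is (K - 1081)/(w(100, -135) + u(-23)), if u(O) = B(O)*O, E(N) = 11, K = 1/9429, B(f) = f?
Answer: -50963740/24937011 ≈ -2.0437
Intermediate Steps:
R(W, X) = 3*W
K = 1/9429 ≈ 0.00010606
w(n, s) = 2/(n + s) (w(n, s) = (3*(-3) + 11)/(n + s) = (-9 + 11)/(n + s) = 2/(n + s))
u(O) = O² (u(O) = O*O = O²)
(K - 1081)/(w(100, -135) + u(-23)) = (1/9429 - 1081)/(2/(100 - 135) + (-23)²) = -10192748/(9429*(2/(-35) + 529)) = -10192748/(9429*(2*(-1/35) + 529)) = -10192748/(9429*(-2/35 + 529)) = -10192748/(9429*18513/35) = -10192748/9429*35/18513 = -50963740/24937011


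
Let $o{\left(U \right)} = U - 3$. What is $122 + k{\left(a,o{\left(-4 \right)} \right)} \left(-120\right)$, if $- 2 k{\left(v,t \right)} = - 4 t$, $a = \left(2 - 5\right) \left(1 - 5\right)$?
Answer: $1802$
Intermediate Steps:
$a = 12$ ($a = - 3 \left(1 - 5\right) = \left(-3\right) \left(-4\right) = 12$)
$o{\left(U \right)} = -3 + U$
$k{\left(v,t \right)} = 2 t$ ($k{\left(v,t \right)} = - \frac{\left(-4\right) t}{2} = 2 t$)
$122 + k{\left(a,o{\left(-4 \right)} \right)} \left(-120\right) = 122 + 2 \left(-3 - 4\right) \left(-120\right) = 122 + 2 \left(-7\right) \left(-120\right) = 122 - -1680 = 122 + 1680 = 1802$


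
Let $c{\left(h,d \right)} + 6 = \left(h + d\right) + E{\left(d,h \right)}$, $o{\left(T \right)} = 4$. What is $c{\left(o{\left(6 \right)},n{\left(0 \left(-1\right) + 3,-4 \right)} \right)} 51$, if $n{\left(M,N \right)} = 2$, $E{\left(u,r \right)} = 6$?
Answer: $306$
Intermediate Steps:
$c{\left(h,d \right)} = d + h$ ($c{\left(h,d \right)} = -6 + \left(\left(h + d\right) + 6\right) = -6 + \left(\left(d + h\right) + 6\right) = -6 + \left(6 + d + h\right) = d + h$)
$c{\left(o{\left(6 \right)},n{\left(0 \left(-1\right) + 3,-4 \right)} \right)} 51 = \left(2 + 4\right) 51 = 6 \cdot 51 = 306$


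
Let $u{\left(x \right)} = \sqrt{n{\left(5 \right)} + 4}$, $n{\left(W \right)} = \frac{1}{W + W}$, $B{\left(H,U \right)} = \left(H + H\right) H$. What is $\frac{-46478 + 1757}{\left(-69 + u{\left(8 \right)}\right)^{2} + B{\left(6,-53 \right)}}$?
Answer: $- \frac{21631994910}{2331945601} - \frac{61714980 \sqrt{410}}{2331945601} \approx -9.8123$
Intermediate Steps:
$B{\left(H,U \right)} = 2 H^{2}$ ($B{\left(H,U \right)} = 2 H H = 2 H^{2}$)
$n{\left(W \right)} = \frac{1}{2 W}$
$u{\left(x \right)} = \frac{\sqrt{410}}{10}$ ($u{\left(x \right)} = \sqrt{\frac{1}{2 \cdot 5} + 4} = \sqrt{\frac{1}{2} \cdot \frac{1}{5} + 4} = \sqrt{\frac{1}{10} + 4} = \sqrt{\frac{41}{10}} = \frac{\sqrt{410}}{10}$)
$\frac{-46478 + 1757}{\left(-69 + u{\left(8 \right)}\right)^{2} + B{\left(6,-53 \right)}} = \frac{-46478 + 1757}{\left(-69 + \frac{\sqrt{410}}{10}\right)^{2} + 2 \cdot 6^{2}} = - \frac{44721}{\left(-69 + \frac{\sqrt{410}}{10}\right)^{2} + 2 \cdot 36} = - \frac{44721}{\left(-69 + \frac{\sqrt{410}}{10}\right)^{2} + 72} = - \frac{44721}{72 + \left(-69 + \frac{\sqrt{410}}{10}\right)^{2}}$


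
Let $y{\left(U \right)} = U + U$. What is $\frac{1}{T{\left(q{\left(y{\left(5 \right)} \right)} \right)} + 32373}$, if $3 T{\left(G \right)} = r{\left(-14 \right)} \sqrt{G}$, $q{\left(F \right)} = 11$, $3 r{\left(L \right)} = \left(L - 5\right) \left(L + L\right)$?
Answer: $\frac{238383}{7716889835} - \frac{4788 \sqrt{11}}{84885788185} \approx 3.0704 \cdot 10^{-5}$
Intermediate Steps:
$r{\left(L \right)} = \frac{2 L \left(-5 + L\right)}{3}$ ($r{\left(L \right)} = \frac{\left(L - 5\right) \left(L + L\right)}{3} = \frac{\left(-5 + L\right) 2 L}{3} = \frac{2 L \left(-5 + L\right)}{3}$)
$y{\left(U \right)} = 2 U$
$T{\left(G \right)} = \frac{532 \sqrt{G}}{9}$ ($T{\left(G \right)} = \frac{\frac{2}{3} \left(-14\right) \left(-5 - 14\right) \sqrt{G}}{3} = \frac{\frac{2}{3} \left(-14\right) \left(-19\right) \sqrt{G}}{3} = \frac{\frac{532}{3} \sqrt{G}}{3} = \frac{532 \sqrt{G}}{9}$)
$\frac{1}{T{\left(q{\left(y{\left(5 \right)} \right)} \right)} + 32373} = \frac{1}{\frac{532 \sqrt{11}}{9} + 32373} = \frac{1}{32373 + \frac{532 \sqrt{11}}{9}}$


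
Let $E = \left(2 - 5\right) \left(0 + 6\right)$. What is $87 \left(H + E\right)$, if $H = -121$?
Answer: $-12093$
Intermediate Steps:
$E = -18$ ($E = \left(2 - 5\right) 6 = \left(-3\right) 6 = -18$)
$87 \left(H + E\right) = 87 \left(-121 - 18\right) = 87 \left(-139\right) = -12093$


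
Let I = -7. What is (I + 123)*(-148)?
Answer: -17168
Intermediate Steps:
(I + 123)*(-148) = (-7 + 123)*(-148) = 116*(-148) = -17168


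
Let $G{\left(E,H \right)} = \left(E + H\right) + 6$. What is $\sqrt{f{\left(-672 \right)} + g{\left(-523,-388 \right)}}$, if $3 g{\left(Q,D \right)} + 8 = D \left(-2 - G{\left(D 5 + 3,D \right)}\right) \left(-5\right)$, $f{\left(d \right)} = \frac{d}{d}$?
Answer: $5 \sqrt{59933} \approx 1224.1$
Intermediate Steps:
$G{\left(E,H \right)} = 6 + E + H$
$f{\left(d \right)} = 1$
$g{\left(Q,D \right)} = - \frac{8}{3} - \frac{5 D \left(-11 - 6 D\right)}{3}$ ($g{\left(Q,D \right)} = - \frac{8}{3} + \frac{D \left(-2 - \left(6 + \left(D 5 + 3\right) + D\right)\right) \left(-5\right)}{3} = - \frac{8}{3} + \frac{D \left(-2 - \left(6 + \left(5 D + 3\right) + D\right)\right) \left(-5\right)}{3} = - \frac{8}{3} + \frac{D \left(-2 - \left(6 + \left(3 + 5 D\right) + D\right)\right) \left(-5\right)}{3} = - \frac{8}{3} + \frac{D \left(-2 - \left(9 + 6 D\right)\right) \left(-5\right)}{3} = - \frac{8}{3} + \frac{D \left(-11 - 6 D\right) \left(-5\right)}{3} = - \frac{8}{3} + \frac{\left(-5\right) D \left(-11 - 6 D\right)}{3} = - \frac{8}{3} - \frac{5 D \left(-11 - 6 D\right)}{3}$)
$\sqrt{f{\left(-672 \right)} + g{\left(-523,-388 \right)}} = \sqrt{1 + \left(- \frac{8}{3} + 10 \left(-388\right)^{2} + \frac{55}{3} \left(-388\right)\right)} = \sqrt{1 - -1498324} = \sqrt{1 + 1498324} = \sqrt{1498325} = 5 \sqrt{59933}$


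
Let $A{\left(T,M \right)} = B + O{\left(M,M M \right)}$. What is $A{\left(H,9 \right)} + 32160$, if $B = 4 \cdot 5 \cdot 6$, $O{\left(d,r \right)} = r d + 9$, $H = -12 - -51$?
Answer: $33018$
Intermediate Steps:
$H = 39$ ($H = -12 + 51 = 39$)
$O{\left(d,r \right)} = 9 + d r$ ($O{\left(d,r \right)} = d r + 9 = 9 + d r$)
$B = 120$ ($B = 20 \cdot 6 = 120$)
$A{\left(T,M \right)} = 129 + M^{3}$ ($A{\left(T,M \right)} = 120 + \left(9 + M M M\right) = 120 + \left(9 + M M^{2}\right) = 120 + \left(9 + M^{3}\right) = 129 + M^{3}$)
$A{\left(H,9 \right)} + 32160 = \left(129 + 9^{3}\right) + 32160 = \left(129 + 729\right) + 32160 = 858 + 32160 = 33018$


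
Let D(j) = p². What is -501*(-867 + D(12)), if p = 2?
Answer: 432363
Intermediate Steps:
D(j) = 4 (D(j) = 2² = 4)
-501*(-867 + D(12)) = -501*(-867 + 4) = -501*(-863) = 432363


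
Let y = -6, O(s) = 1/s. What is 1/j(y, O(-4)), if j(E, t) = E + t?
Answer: -4/25 ≈ -0.16000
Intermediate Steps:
O(s) = 1/s
1/j(y, O(-4)) = 1/(-6 + 1/(-4)) = 1/(-6 - 1/4) = 1/(-25/4) = -4/25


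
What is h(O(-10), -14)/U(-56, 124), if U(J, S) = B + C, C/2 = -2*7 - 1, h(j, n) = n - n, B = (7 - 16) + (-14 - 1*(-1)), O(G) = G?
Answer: 0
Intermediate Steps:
B = -22 (B = -9 + (-14 + 1) = -9 - 13 = -22)
h(j, n) = 0
C = -30 (C = 2*(-2*7 - 1) = 2*(-14 - 1) = 2*(-15) = -30)
U(J, S) = -52 (U(J, S) = -22 - 30 = -52)
h(O(-10), -14)/U(-56, 124) = 0/(-52) = 0*(-1/52) = 0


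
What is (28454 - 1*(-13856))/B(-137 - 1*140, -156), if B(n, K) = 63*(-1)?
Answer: -42310/63 ≈ -671.59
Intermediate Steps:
B(n, K) = -63
(28454 - 1*(-13856))/B(-137 - 1*140, -156) = (28454 - 1*(-13856))/(-63) = (28454 + 13856)*(-1/63) = 42310*(-1/63) = -42310/63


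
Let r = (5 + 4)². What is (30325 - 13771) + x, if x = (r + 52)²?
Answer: 34243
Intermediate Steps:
r = 81 (r = 9² = 81)
x = 17689 (x = (81 + 52)² = 133² = 17689)
(30325 - 13771) + x = (30325 - 13771) + 17689 = 16554 + 17689 = 34243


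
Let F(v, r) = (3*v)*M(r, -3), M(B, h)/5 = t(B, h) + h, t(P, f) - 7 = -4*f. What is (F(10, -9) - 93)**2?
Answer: 5322249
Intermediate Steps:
t(P, f) = 7 - 4*f
M(B, h) = 35 - 15*h (M(B, h) = 5*((7 - 4*h) + h) = 5*(7 - 3*h) = 35 - 15*h)
F(v, r) = 240*v (F(v, r) = (3*v)*(35 - 15*(-3)) = (3*v)*(35 + 45) = (3*v)*80 = 240*v)
(F(10, -9) - 93)**2 = (240*10 - 93)**2 = (2400 - 93)**2 = 2307**2 = 5322249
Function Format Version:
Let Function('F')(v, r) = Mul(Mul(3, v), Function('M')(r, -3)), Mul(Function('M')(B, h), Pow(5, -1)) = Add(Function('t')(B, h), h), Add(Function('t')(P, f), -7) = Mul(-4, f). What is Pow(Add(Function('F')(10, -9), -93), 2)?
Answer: 5322249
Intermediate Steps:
Function('t')(P, f) = Add(7, Mul(-4, f))
Function('M')(B, h) = Add(35, Mul(-15, h)) (Function('M')(B, h) = Mul(5, Add(Add(7, Mul(-4, h)), h)) = Mul(5, Add(7, Mul(-3, h))) = Add(35, Mul(-15, h)))
Function('F')(v, r) = Mul(240, v) (Function('F')(v, r) = Mul(Mul(3, v), Add(35, Mul(-15, -3))) = Mul(Mul(3, v), Add(35, 45)) = Mul(Mul(3, v), 80) = Mul(240, v))
Pow(Add(Function('F')(10, -9), -93), 2) = Pow(Add(Mul(240, 10), -93), 2) = Pow(Add(2400, -93), 2) = Pow(2307, 2) = 5322249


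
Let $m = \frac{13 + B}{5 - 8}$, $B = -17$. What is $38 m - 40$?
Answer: $\frac{32}{3} \approx 10.667$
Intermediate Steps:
$m = \frac{4}{3}$ ($m = \frac{13 - 17}{5 - 8} = - \frac{4}{-3} = \left(-4\right) \left(- \frac{1}{3}\right) = \frac{4}{3} \approx 1.3333$)
$38 m - 40 = 38 \cdot \frac{4}{3} - 40 = \frac{152}{3} - 40 = \frac{32}{3}$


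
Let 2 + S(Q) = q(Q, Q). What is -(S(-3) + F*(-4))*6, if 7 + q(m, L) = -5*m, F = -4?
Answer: -132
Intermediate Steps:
q(m, L) = -7 - 5*m
S(Q) = -9 - 5*Q (S(Q) = -2 + (-7 - 5*Q) = -9 - 5*Q)
-(S(-3) + F*(-4))*6 = -((-9 - 5*(-3)) - 4*(-4))*6 = -((-9 + 15) + 16)*6 = -(6 + 16)*6 = -22*6 = -1*132 = -132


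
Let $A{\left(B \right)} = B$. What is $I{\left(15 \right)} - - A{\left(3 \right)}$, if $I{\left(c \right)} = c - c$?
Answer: $3$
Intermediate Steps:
$I{\left(c \right)} = 0$
$I{\left(15 \right)} - - A{\left(3 \right)} = 0 + \left(3 - 0\right) = 0 + \left(3 + 0\right) = 0 + 3 = 3$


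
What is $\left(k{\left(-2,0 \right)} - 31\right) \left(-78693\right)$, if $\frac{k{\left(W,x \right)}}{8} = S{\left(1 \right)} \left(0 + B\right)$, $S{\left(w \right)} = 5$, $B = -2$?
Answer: $8734923$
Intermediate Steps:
$k{\left(W,x \right)} = -80$ ($k{\left(W,x \right)} = 8 \cdot 5 \left(0 - 2\right) = 8 \cdot 5 \left(-2\right) = 8 \left(-10\right) = -80$)
$\left(k{\left(-2,0 \right)} - 31\right) \left(-78693\right) = \left(-80 - 31\right) \left(-78693\right) = \left(-111\right) \left(-78693\right) = 8734923$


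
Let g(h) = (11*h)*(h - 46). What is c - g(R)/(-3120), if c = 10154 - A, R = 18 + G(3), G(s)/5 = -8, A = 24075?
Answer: -5427133/390 ≈ -13916.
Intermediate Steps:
G(s) = -40 (G(s) = 5*(-8) = -40)
R = -22 (R = 18 - 40 = -22)
g(h) = 11*h*(-46 + h) (g(h) = (11*h)*(-46 + h) = 11*h*(-46 + h))
c = -13921 (c = 10154 - 1*24075 = 10154 - 24075 = -13921)
c - g(R)/(-3120) = -13921 - 11*(-22)*(-46 - 22)/(-3120) = -13921 - 11*(-22)*(-68)*(-1)/3120 = -13921 - 16456*(-1)/3120 = -13921 - 1*(-2057/390) = -13921 + 2057/390 = -5427133/390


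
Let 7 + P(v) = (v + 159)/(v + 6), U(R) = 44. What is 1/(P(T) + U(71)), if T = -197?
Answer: 191/7105 ≈ 0.026882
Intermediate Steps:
P(v) = -7 + (159 + v)/(6 + v) (P(v) = -7 + (v + 159)/(v + 6) = -7 + (159 + v)/(6 + v))
1/(P(T) + U(71)) = 1/(3*(39 - 2*(-197))/(6 - 197) + 44) = 1/(3*(39 + 394)/(-191) + 44) = 1/(3*(-1/191)*433 + 44) = 1/(-1299/191 + 44) = 1/(7105/191) = 191/7105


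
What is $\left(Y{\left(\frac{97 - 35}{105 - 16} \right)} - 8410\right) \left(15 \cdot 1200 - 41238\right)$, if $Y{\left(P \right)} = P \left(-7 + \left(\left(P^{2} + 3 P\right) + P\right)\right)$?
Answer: $\frac{137815752486456}{704969} \approx 1.9549 \cdot 10^{8}$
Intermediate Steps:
$Y{\left(P \right)} = P \left(-7 + P^{2} + 4 P\right)$ ($Y{\left(P \right)} = P \left(-7 + \left(P^{2} + 4 P\right)\right) = P \left(-7 + P^{2} + 4 P\right)$)
$\left(Y{\left(\frac{97 - 35}{105 - 16} \right)} - 8410\right) \left(15 \cdot 1200 - 41238\right) = \left(\frac{97 - 35}{105 - 16} \left(-7 + \left(\frac{97 - 35}{105 - 16}\right)^{2} + 4 \frac{97 - 35}{105 - 16}\right) - 8410\right) \left(15 \cdot 1200 - 41238\right) = \left(\frac{62}{89} \left(-7 + \left(\frac{62}{89}\right)^{2} + 4 \cdot \frac{62}{89}\right) - 8410\right) \left(18000 - 41238\right) = \left(62 \cdot \frac{1}{89} \left(-7 + \left(62 \cdot \frac{1}{89}\right)^{2} + 4 \cdot 62 \cdot \frac{1}{89}\right) - 8410\right) \left(-23238\right) = \left(\frac{62 \left(-7 + \left(\frac{62}{89}\right)^{2} + 4 \cdot \frac{62}{89}\right)}{89} - 8410\right) \left(-23238\right) = \left(\frac{62 \left(-7 + \frac{3844}{7921} + \frac{248}{89}\right)}{89} - 8410\right) \left(-23238\right) = \left(\frac{62}{89} \left(- \frac{29531}{7921}\right) - 8410\right) \left(-23238\right) = \left(- \frac{1830922}{704969} - 8410\right) \left(-23238\right) = \left(- \frac{5930620212}{704969}\right) \left(-23238\right) = \frac{137815752486456}{704969}$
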